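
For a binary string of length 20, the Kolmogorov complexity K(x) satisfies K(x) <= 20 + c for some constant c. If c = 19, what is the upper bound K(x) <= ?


K(x) <= |x| + c = 20 + 19 = 39

39


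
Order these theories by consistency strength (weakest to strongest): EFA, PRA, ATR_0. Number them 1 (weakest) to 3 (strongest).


Ordering by consistency strength:
1. EFA
2. PRA
3. ATR_0


EFA=1, PRA=2, ATR_0=3


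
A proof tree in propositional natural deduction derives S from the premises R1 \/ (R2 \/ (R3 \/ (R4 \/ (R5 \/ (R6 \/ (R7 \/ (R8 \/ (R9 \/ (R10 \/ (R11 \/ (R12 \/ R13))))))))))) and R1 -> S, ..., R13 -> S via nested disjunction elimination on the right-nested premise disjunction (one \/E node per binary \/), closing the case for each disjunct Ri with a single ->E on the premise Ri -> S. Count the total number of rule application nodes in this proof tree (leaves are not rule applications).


The premise R1 \/ (R2 \/ (R3 \/ (R4 \/ (R5 \/ (R6 \/ (R7 \/ (R8 \/ (R9 \/ (R10 \/ (R11 \/ (R12 \/ R13))))))))))) contains 13 disjuncts, hence 12 binary \/ connectives.
- Each binary \/ is eliminated once: 12 \/E nodes.
- Each of the 13 cases Ri derives S by one ->E with Ri -> S: 13 ->E nodes.
Total = 12 + 13 = 25

25


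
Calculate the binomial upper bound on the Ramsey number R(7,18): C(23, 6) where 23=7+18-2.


R(7,18) <= C(7+18-2, 7-1) = C(23, 6)
C(23, 6) = 23! / (6! * 17!)
= 100947

100947


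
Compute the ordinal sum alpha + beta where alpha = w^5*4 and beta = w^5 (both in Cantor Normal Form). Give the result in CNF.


Ordinal addition w^5*4 + w^5:
Both terms have the same exponent 5.
w^e*c + w^e*d = w^e*(c+d).
Result = w^5*(4+1) = w^5*5

w^5*5


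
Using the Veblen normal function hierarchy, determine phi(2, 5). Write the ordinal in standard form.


phi(2, 5):
phi(2, beta) = zeta_beta (the beta-th zeta number, fixed point of epsilon).
phi(2, 5) = zeta_5

zeta_5


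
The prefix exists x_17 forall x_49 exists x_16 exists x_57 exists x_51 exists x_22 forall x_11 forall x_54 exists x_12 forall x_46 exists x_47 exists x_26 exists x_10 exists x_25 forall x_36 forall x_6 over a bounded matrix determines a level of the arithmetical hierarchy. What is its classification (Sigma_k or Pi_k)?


Leading quantifier is exists, so the class is Sigma.
Number of quantifier blocks = alternations + 1 = 7 + 1 = 8.
Classification: Sigma_8

Sigma_8


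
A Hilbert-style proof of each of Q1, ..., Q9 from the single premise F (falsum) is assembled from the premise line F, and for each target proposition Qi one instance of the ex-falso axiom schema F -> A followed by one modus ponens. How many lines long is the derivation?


Ex falso, line by line:
- 1 premise line (F)
- 9 targets, each needing 1 axiom instance (F -> Qi) + 1 MP = 2 lines: 2 * 9 = 18
Total = 1 + 18 = 19 lines.

19


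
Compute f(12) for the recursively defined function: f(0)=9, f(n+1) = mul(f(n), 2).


f(0) = 9
f(1) = mul(f(0), 2) = mul(9, 2) = 18
f(2) = mul(f(1), 2) = mul(18, 2) = 36
f(3) = mul(f(2), 2) = mul(36, 2) = 72
f(4) = mul(f(3), 2) = mul(72, 2) = 144
f(5) = mul(f(4), 2) = mul(144, 2) = 288
f(6) = mul(f(5), 2) = mul(288, 2) = 576
f(7) = mul(f(6), 2) = mul(576, 2) = 1152
f(8) = mul(f(7), 2) = mul(1152, 2) = 2304
f(9) = mul(f(8), 2) = mul(2304, 2) = 4608
f(10) = mul(f(9), 2) = mul(4608, 2) = 9216
f(11) = mul(f(10), 2) = mul(9216, 2) = 18432
f(12) = mul(f(11), 2) = mul(18432, 2) = 36864


36864


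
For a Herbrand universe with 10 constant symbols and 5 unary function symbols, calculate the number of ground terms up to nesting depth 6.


Herbrand terms by depth:
Depth 0: 10 constants
Depth 1: 50 new terms (running total: 60)
Depth 2: 250 new terms (running total: 310)
Depth 3: 1250 new terms (running total: 1560)
Depth 4: 6250 new terms (running total: 7810)
Depth 5: 31250 new terms (running total: 39060)
Depth 6: 156250 new terms (running total: 195310)
Total distinct ground terms = 195310

195310


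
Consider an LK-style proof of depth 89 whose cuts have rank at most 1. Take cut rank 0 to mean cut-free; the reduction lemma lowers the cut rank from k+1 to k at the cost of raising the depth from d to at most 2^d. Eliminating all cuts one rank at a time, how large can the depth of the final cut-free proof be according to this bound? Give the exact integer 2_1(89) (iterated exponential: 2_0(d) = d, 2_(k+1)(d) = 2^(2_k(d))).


Each rank reduction sends depth d to at most 2^d; cut rank r needs r reductions.
2_0(89) = 89
2_1(89) = 2^89 = 618970019642690137449562112
Cut-free depth bound = 618970019642690137449562112

618970019642690137449562112


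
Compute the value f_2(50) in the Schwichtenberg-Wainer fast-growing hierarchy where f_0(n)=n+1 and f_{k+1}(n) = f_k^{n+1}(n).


f_2(50) = f_1^51(50)
f_1(m) = 2m + 1.
Iterating: f_1^k(n) = 2^k*(n+1) - 1.
f_2(50) = 2^51*(50+1) - 1 = 2251799813685248*51 - 1 = 114841790497947647

114841790497947647


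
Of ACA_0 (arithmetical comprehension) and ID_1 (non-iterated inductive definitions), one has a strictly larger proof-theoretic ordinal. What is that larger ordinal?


Proof-theoretic ordinal of ACA_0 (arithmetical comprehension): epsilon_0
Proof-theoretic ordinal of ID_1 (non-iterated inductive definitions): psi_0(epsilon_{Omega+1})
Comparing: epsilon_0 < psi_0(epsilon_{Omega+1}).
The larger ordinal is psi_0(epsilon_{Omega+1}) (from ID_1 (non-iterated inductive definitions)).

psi_0(epsilon_{Omega+1})


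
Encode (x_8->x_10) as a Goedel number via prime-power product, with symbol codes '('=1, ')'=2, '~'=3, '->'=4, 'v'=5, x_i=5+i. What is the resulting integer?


Formula: (x_8->x_10)
Symbol codes: [1, 13, 4, 15, 2]
Primes: [2, 3, 5, 7, 11]
p_1^1 = 2^1 = 2
p_2^13 = 3^13 = 1594323
p_3^4 = 5^4 = 625
p_4^15 = 7^15 = 4747561509943
p_5^2 = 11^2 = 121
Product = 1144833409519049105336250

1144833409519049105336250


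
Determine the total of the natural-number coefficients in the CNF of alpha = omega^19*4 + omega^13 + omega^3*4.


CNF: omega^19*4 + omega^13 + omega^3*4
Coefficients: 4 + 1 + 4 = 9

9


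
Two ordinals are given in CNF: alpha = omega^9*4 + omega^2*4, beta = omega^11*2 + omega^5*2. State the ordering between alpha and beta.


Compare term by term from highest exponent:
alpha = omega^9*4 + omega^2*4
beta = omega^11*2 + omega^5*2
Term 1: alpha has omega^9*4, beta has omega^11*2
Term 2: alpha has omega^2*4, beta has omega^5*2
Result: alpha < beta

alpha < beta


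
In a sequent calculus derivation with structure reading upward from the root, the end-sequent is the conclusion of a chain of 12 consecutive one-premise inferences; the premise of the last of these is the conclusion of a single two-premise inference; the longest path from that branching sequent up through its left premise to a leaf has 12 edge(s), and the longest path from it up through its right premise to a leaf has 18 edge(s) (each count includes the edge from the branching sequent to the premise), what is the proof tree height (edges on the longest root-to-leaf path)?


Longest path through the left premise: 12 edges (measured from the branching sequent)
Longest path through the right premise: 18 edges
Height of the subtree rooted at the branching sequent: max(12, 18) = 18
The branching sequent sits 12 edges above the root (the chain of one-premise inferences), so height = 18 + 12 = 30

30


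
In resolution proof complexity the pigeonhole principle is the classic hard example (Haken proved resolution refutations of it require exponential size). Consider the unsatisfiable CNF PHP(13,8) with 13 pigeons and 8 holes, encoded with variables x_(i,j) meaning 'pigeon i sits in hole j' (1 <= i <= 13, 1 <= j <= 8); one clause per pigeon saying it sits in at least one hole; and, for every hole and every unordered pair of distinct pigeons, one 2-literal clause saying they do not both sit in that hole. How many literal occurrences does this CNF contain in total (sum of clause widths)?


PHP(13,8): 13 pigeons, 8 holes, 13*8 = 104 variables.
- pigeon clauses: one per pigeon -> 13 clauses of width 8 -> 104 literals
- hole clauses: 8 holes * C(13,2) = 8 * 78 -> 624 clauses of width 2 -> 1248 literals
Total literal occurrences = 104 + 1248 = 1352

1352


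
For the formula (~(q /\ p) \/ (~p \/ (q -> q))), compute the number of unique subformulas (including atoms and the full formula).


Formula: (~(q /\ p) \/ (~p \/ (q -> q)))
Subformulas found:
  1. q
  2. p
  3. ~p
  4. (q /\ p)
  5. (q -> q)
  6. ~(q /\ p)
  7. (~p \/ (q -> q))
  8. (~(q /\ p) \/ (~p \/ (q -> q)))
Total distinct subformulas = 8

8


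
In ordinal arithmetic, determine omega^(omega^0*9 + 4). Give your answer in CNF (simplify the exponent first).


omega^(omega^0*9 + 4):
omega^0 = 1, so the exponent is 9 + 4 = 13 (finite ordinal addition).
Result = omega^13, already a single CNF term.

omega^13


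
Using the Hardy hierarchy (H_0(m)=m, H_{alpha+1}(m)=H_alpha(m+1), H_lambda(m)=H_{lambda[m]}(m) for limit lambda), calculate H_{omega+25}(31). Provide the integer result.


H_{omega+25}(31):
Unwind the 25 successor steps: H_{omega+25}(31) = H_omega(31+25) = H_omega(56).
H_omega(m) = H_m(m) = m + m = 2m.
Result = 2 * 56 = 112

112


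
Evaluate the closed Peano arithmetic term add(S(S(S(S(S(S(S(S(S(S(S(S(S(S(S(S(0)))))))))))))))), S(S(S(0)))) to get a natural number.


add(S^16(0), S^3(0)):
S^16(0) = 16
S^3(0) = 3
16 + 3 = 19

19


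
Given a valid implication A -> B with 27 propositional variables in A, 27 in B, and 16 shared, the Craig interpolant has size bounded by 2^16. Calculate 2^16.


Shared atoms = 16
Craig interpolant size bound = 2^16
= 65536

65536


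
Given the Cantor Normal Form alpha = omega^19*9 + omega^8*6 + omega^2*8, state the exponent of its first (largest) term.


CNF: omega^19*9 + omega^8*6 + omega^2*8
The leading term is omega^19*9, which has exponent 19.

19


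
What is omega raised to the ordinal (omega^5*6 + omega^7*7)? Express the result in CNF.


omega^(omega^5*6 + omega^7*7):
In ordinal addition a term is absorbed by a following term of strictly larger exponent: 5 < 7, so omega^5*6 + omega^7*7 = omega^7*7.
omega raised to a CNF ordinal is a single CNF term: Result = omega^(omega^7*7)

omega^(omega^7*7)


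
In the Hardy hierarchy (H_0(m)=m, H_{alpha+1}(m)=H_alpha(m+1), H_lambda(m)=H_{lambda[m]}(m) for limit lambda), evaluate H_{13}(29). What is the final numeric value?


H_13(29):
For finite ordinals k, H_k(n) = n + k (each successor step adds 1).
H_13(29) = 29 + 13 = 42

42


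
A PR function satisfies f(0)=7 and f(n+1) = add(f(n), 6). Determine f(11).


f(0) = 7
f(1) = add(f(0), 6) = add(7, 6) = 13
f(2) = add(f(1), 6) = add(13, 6) = 19
f(3) = add(f(2), 6) = add(19, 6) = 25
f(4) = add(f(3), 6) = add(25, 6) = 31
f(5) = add(f(4), 6) = add(31, 6) = 37
f(6) = add(f(5), 6) = add(37, 6) = 43
f(7) = add(f(6), 6) = add(43, 6) = 49
f(8) = add(f(7), 6) = add(49, 6) = 55
f(9) = add(f(8), 6) = add(55, 6) = 61
f(10) = add(f(9), 6) = add(61, 6) = 67
f(11) = add(f(10), 6) = add(67, 6) = 73


73


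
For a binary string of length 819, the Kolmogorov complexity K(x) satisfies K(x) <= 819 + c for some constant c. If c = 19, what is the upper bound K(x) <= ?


K(x) <= |x| + c = 819 + 19 = 838

838


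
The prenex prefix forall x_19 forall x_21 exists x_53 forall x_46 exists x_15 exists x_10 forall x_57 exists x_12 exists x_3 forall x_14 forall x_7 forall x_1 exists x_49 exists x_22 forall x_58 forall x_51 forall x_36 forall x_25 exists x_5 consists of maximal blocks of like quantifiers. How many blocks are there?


Alternations = 9.
Blocks = alternations + 1 = 10

10


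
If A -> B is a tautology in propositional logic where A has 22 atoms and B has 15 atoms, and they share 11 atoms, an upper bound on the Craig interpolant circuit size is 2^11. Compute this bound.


Shared atoms = 11
Craig interpolant size bound = 2^11
= 2048

2048


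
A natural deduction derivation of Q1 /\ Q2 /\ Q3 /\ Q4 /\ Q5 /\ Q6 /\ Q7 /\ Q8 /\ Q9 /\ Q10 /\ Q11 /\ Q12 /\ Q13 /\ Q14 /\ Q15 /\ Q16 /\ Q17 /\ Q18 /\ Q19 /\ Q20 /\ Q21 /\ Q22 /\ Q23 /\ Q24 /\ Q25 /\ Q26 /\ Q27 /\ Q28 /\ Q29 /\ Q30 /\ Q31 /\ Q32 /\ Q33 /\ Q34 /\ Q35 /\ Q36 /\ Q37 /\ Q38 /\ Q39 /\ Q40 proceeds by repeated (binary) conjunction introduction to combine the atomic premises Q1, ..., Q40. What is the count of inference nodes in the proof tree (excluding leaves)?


The target conjunction has 40 conjuncts, i.e. 39 binary /\ connectives.
Each conjunction-intro joins two pieces, so 40 atoms require 40-1 = 39 applications.
Total inference nodes = 39

39


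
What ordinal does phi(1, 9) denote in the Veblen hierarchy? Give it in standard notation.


phi(1, 9):
phi(1, beta) = epsilon_beta (the beta-th epsilon number).
phi(1, 9) = epsilon_9

epsilon_9


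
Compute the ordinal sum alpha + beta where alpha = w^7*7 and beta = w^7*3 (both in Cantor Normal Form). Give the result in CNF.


Ordinal addition w^7*7 + w^7*3:
Both terms have the same exponent 7.
w^e*c + w^e*d = w^e*(c+d).
Result = w^7*(7+3) = w^7*10

w^7*10


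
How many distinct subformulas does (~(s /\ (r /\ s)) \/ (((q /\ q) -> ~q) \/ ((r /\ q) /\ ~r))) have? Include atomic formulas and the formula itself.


Formula: (~(s /\ (r /\ s)) \/ (((q /\ q) -> ~q) \/ ((r /\ q) /\ ~r)))
Subformulas found:
  1. q
  2. s
  3. r
  4. ~q
  5. ~r
  6. (r /\ s)
  7. (r /\ q)
  8. (q /\ q)
  9. (s /\ (r /\ s))
  10. ((q /\ q) -> ~q)
  11. ((r /\ q) /\ ~r)
  12. ~(s /\ (r /\ s))
  13. (((q /\ q) -> ~q) \/ ((r /\ q) /\ ~r))
  14. (~(s /\ (r /\ s)) \/ (((q /\ q) -> ~q) \/ ((r /\ q) /\ ~r)))
Total distinct subformulas = 14

14


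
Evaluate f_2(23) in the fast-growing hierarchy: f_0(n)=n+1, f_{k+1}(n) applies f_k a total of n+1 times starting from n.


f_2(23) = f_1^24(23)
f_1(m) = 2m + 1.
Iterating: f_1^k(n) = 2^k*(n+1) - 1.
f_2(23) = 2^24*(23+1) - 1 = 16777216*24 - 1 = 402653183

402653183


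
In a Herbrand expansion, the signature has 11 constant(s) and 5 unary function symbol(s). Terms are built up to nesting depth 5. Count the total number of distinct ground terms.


Herbrand terms by depth:
Depth 0: 11 constants
Depth 1: 55 new terms (running total: 66)
Depth 2: 275 new terms (running total: 341)
Depth 3: 1375 new terms (running total: 1716)
Depth 4: 6875 new terms (running total: 8591)
Depth 5: 34375 new terms (running total: 42966)
Total distinct ground terms = 42966

42966


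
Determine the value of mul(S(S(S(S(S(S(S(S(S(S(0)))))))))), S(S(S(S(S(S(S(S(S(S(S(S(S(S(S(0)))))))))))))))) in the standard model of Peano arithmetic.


mul(S^10(0), S^15(0)):
S^10(0) = 10
S^15(0) = 15
10 * 15 = 150

150


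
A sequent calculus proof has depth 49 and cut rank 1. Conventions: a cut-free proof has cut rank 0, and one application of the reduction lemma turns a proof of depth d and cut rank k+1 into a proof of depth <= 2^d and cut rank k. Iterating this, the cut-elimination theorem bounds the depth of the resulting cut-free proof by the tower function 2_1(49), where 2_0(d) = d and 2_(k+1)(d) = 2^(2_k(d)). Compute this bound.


Each rank reduction sends depth d to at most 2^d; cut rank r needs r reductions.
2_0(49) = 49
2_1(49) = 2^49 = 562949953421312
Cut-free depth bound = 562949953421312

562949953421312


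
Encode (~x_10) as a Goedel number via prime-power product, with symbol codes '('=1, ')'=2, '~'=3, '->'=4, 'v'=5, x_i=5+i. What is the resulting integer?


Formula: (~x_10)
Symbol codes: [1, 3, 15, 2]
Primes: [2, 3, 5, 7]
p_1^1 = 2^1 = 2
p_2^3 = 3^3 = 27
p_3^15 = 5^15 = 30517578125
p_4^2 = 7^2 = 49
Product = 80749511718750

80749511718750


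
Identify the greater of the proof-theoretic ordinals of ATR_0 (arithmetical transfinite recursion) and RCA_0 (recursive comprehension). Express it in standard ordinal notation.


Proof-theoretic ordinal of ATR_0 (arithmetical transfinite recursion): Gamma_0
Proof-theoretic ordinal of RCA_0 (recursive comprehension): omega^omega
Comparing: omega^omega < Gamma_0.
The larger ordinal is Gamma_0 (from ATR_0 (arithmetical transfinite recursion)).

Gamma_0


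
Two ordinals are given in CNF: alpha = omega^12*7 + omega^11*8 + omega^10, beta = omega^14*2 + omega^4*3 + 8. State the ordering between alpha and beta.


Compare term by term from highest exponent:
alpha = omega^12*7 + omega^11*8 + omega^10
beta = omega^14*2 + omega^4*3 + 8
Term 1: alpha has omega^12*7, beta has omega^14*2
Term 2: alpha has omega^11*8, beta has omega^4*3
Term 3: alpha has omega^10*1, beta has omega^0*8
Result: alpha < beta

alpha < beta


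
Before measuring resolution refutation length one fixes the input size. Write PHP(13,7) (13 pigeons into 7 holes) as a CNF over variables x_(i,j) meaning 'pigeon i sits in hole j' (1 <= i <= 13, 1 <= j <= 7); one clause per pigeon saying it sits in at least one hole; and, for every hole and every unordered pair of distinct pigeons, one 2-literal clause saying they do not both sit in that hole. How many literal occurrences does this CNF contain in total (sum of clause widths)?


PHP(13,7): 13 pigeons, 7 holes, 13*7 = 91 variables.
- pigeon clauses: one per pigeon -> 13 clauses of width 7 -> 91 literals
- hole clauses: 7 holes * C(13,2) = 7 * 78 -> 546 clauses of width 2 -> 1092 literals
Total literal occurrences = 91 + 1092 = 1183

1183


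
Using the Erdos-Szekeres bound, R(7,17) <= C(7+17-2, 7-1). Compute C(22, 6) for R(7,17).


R(7,17) <= C(7+17-2, 7-1) = C(22, 6)
C(22, 6) = 22! / (6! * 16!)
= 74613

74613


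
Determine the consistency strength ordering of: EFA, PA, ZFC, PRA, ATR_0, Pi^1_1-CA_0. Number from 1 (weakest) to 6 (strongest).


Ordering by consistency strength:
1. EFA
2. PRA
3. PA
4. ATR_0
5. Pi^1_1-CA_0
6. ZFC


EFA=1, PA=3, ZFC=6, PRA=2, ATR_0=4, Pi^1_1-CA_0=5


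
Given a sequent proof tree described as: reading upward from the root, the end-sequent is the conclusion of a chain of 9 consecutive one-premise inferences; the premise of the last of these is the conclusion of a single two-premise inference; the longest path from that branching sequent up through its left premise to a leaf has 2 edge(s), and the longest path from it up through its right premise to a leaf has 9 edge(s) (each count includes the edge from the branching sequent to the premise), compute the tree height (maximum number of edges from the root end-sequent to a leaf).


Longest path through the left premise: 2 edges (measured from the branching sequent)
Longest path through the right premise: 9 edges
Height of the subtree rooted at the branching sequent: max(2, 9) = 9
The branching sequent sits 9 edges above the root (the chain of one-premise inferences), so height = 9 + 9 = 18

18


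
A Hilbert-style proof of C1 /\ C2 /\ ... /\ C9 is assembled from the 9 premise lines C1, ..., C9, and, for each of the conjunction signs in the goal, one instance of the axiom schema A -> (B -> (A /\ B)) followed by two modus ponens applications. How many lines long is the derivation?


Conjoining 9 premises:
- 9 premise lines
- the goal has 8 conjunction signs; each costs 1 axiom instance + 2 MP = 3 lines: 3 * 8 = 24
Total = 9 + 24 = 33 lines.

33


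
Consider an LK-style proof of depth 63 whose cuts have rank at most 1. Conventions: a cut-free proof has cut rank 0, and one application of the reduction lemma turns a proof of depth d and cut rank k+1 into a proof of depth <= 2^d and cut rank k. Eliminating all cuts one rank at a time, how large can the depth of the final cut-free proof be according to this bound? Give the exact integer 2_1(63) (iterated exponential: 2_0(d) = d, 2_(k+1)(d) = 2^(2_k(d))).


Each rank reduction sends depth d to at most 2^d; cut rank r needs r reductions.
2_0(63) = 63
2_1(63) = 2^63 = 9223372036854775808
Cut-free depth bound = 9223372036854775808

9223372036854775808


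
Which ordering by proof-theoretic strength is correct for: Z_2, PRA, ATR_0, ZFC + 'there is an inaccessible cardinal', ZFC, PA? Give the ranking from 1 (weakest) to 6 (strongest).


Ordering by consistency strength:
1. PRA
2. PA
3. ATR_0
4. Z_2
5. ZFC
6. ZFC + 'there is an inaccessible cardinal'


Z_2=4, PRA=1, ATR_0=3, ZFC + 'there is an inaccessible cardinal'=6, ZFC=5, PA=2


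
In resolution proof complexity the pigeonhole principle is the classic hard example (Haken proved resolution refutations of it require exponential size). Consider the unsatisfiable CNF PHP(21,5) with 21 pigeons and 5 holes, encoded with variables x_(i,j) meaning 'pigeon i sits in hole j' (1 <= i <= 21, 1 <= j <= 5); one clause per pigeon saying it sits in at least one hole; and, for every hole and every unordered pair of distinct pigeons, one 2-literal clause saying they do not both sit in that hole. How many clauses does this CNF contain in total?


PHP(21,5): 21 pigeons, 5 holes, 21*5 = 105 variables.
- pigeon clauses: one per pigeon -> 21 clauses
- hole clauses: 5 holes * C(21,2) = 5 * 210 -> 1050 clauses
Total clauses = 21 + 1050 = 1071

1071


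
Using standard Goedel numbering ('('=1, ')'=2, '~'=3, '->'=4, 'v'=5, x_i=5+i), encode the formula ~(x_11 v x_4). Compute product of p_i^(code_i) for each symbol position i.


Formula: ~(x_11 v x_4)
Symbol codes: [3, 1, 16, 5, 9, 2]
Primes: [2, 3, 5, 7, 11, 13]
p_1^3 = 2^3 = 8
p_2^1 = 3^1 = 3
p_3^16 = 5^16 = 152587890625
p_4^5 = 7^5 = 16807
p_5^9 = 11^9 = 2357947691
p_6^2 = 13^2 = 169
Product = 24526884288594920654296875000

24526884288594920654296875000


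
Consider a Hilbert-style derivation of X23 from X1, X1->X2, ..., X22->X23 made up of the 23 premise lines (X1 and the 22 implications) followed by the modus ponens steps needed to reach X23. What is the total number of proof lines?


We have 23 premise lines: X1 and 22 implications.
Each implication is detached once by MP, giving 22 MP lines.
23 premise lines + 22 MP lines = 45 total lines.

45


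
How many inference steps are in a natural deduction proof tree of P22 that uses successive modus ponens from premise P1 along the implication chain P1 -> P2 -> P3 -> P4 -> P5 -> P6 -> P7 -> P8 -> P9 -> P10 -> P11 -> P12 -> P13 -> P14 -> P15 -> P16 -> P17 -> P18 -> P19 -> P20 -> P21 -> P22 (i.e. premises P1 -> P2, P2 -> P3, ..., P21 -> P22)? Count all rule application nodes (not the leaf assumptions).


We have a chain: P1 -> P2 -> P3 -> P4 -> P5 -> P6 -> P7 -> P8 -> P9 -> P10 -> P11 -> P12 -> P13 -> P14 -> P15 -> P16 -> P17 -> P18 -> P19 -> P20 -> P21 -> P22.
Each modus ponens application produces the next variable.
The chain has 22 propositions, so 22-1 = 21 modus ponens steps.
Total inference nodes = 21

21


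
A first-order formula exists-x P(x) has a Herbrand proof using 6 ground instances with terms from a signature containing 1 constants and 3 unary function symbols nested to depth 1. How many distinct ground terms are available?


Herbrand terms by depth:
Depth 0: 1 constants
Depth 1: 3 new terms (running total: 4)
Total distinct ground terms = 4

4


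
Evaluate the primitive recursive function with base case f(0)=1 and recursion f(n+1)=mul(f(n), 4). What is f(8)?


f(0) = 1
f(1) = mul(f(0), 4) = mul(1, 4) = 4
f(2) = mul(f(1), 4) = mul(4, 4) = 16
f(3) = mul(f(2), 4) = mul(16, 4) = 64
f(4) = mul(f(3), 4) = mul(64, 4) = 256
f(5) = mul(f(4), 4) = mul(256, 4) = 1024
f(6) = mul(f(5), 4) = mul(1024, 4) = 4096
f(7) = mul(f(6), 4) = mul(4096, 4) = 16384
f(8) = mul(f(7), 4) = mul(16384, 4) = 65536


65536


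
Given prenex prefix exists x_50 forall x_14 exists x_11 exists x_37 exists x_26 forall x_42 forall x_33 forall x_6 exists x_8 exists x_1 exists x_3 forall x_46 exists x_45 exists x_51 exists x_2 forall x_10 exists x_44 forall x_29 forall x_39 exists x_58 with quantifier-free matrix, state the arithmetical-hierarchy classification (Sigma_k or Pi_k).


Leading quantifier is exists, so the class is Sigma.
Number of quantifier blocks = alternations + 1 = 10 + 1 = 11.
Classification: Sigma_11

Sigma_11


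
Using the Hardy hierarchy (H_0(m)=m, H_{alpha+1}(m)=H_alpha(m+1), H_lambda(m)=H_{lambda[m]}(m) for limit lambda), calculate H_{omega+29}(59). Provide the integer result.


H_{omega+29}(59):
Unwind the 29 successor steps: H_{omega+29}(59) = H_omega(59+29) = H_omega(88).
H_omega(m) = H_m(m) = m + m = 2m.
Result = 2 * 88 = 176

176


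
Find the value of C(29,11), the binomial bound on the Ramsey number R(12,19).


R(12,19) <= C(12+19-2, 12-1) = C(29, 11)
C(29, 11) = 29! / (11! * 18!)
= 34597290

34597290


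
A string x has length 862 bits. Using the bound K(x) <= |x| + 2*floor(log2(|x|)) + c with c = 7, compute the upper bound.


floor(log2(862)) = 9
2 * 9 = 18
K(x) <= 862 + 18 + 7 = 887

887


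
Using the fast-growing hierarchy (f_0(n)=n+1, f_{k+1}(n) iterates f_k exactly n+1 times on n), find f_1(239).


f_1(239) = f_0^240(239)
f_0 adds 1 each time, applied 240 times.
f_1(239) = 239 + 240 = 479

479


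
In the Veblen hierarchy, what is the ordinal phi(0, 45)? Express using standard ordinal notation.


phi(0, 45):
phi(0, beta) = omega^beta by definition.
phi(0, 45) = omega^45

omega^45


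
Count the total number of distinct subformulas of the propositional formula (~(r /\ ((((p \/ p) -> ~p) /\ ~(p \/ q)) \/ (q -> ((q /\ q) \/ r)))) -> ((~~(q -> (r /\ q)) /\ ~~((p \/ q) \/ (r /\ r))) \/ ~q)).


Formula: (~(r /\ ((((p \/ p) -> ~p) /\ ~(p \/ q)) \/ (q -> ((q /\ q) \/ r)))) -> ((~~(q -> (r /\ q)) /\ ~~((p \/ q) \/ (r /\ r))) \/ ~q))
Subformulas found:
  1. r
  2. p
  3. q
  4. ~p
  5. ~q
  6. (p \/ p)
  7. (r /\ r)
  8. (r /\ q)
  9. (q /\ q)
  10. (p \/ q)
  11. ~(p \/ q)
  12. (q -> (r /\ q))
  13. ((q /\ q) \/ r)
  14. ~(q -> (r /\ q))
  15. ((p \/ p) -> ~p)
  16. ~~(q -> (r /\ q))
  17. (q -> ((q /\ q) \/ r))
  18. ((p \/ q) \/ (r /\ r))
  19. ~((p \/ q) \/ (r /\ r))
  20. ~~((p \/ q) \/ (r /\ r))
  21. (((p \/ p) -> ~p) /\ ~(p \/ q))
  22. (~~(q -> (r /\ q)) /\ ~~((p \/ q) \/ (r /\ r)))
  23. ((~~(q -> (r /\ q)) /\ ~~((p \/ q) \/ (r /\ r))) \/ ~q)
  24. ((((p \/ p) -> ~p) /\ ~(p \/ q)) \/ (q -> ((q /\ q) \/ r)))
  25. (r /\ ((((p \/ p) -> ~p) /\ ~(p \/ q)) \/ (q -> ((q /\ q) \/ r))))
  26. ~(r /\ ((((p \/ p) -> ~p) /\ ~(p \/ q)) \/ (q -> ((q /\ q) \/ r))))
  27. (~(r /\ ((((p \/ p) -> ~p) /\ ~(p \/ q)) \/ (q -> ((q /\ q) \/ r)))) -> ((~~(q -> (r /\ q)) /\ ~~((p \/ q) \/ (r /\ r))) \/ ~q))
Total distinct subformulas = 27

27


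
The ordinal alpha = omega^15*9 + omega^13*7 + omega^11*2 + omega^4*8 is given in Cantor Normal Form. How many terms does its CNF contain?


CNF: omega^15*9 + omega^13*7 + omega^11*2 + omega^4*8
Count the summands separated by '+':
  term 1: omega^15*9
  term 2: omega^13*7
  term 3: omega^11*2
  term 4: omega^4*8
Total terms = 4

4


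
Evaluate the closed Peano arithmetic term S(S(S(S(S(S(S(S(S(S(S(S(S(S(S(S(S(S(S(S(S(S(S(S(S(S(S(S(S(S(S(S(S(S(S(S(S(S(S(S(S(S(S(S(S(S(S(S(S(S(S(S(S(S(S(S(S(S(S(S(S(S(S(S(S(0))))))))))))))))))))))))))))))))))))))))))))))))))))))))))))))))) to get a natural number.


Counting successors applied to 0:
65 applications of S to 0 = 65

65


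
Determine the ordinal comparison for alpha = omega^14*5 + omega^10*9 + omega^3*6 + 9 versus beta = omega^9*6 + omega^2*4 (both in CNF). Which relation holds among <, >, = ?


Compare term by term from highest exponent:
alpha = omega^14*5 + omega^10*9 + omega^3*6 + 9
beta = omega^9*6 + omega^2*4
Term 1: alpha has omega^14*5, beta has omega^9*6
Term 2: alpha has omega^10*9, beta has omega^2*4
Term 3: alpha has omega^3*6, beta has omega^0*0
Term 4: alpha has omega^0*9, beta has omega^0*0
Result: alpha > beta

alpha > beta


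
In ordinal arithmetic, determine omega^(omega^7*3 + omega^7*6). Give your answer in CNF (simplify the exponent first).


omega^(omega^7*3 + omega^7*6):
Both terms of the exponent have the same exponent 7, so they merge: omega^7*3 + omega^7*6 = omega^7*(3+6) = omega^7*9.
omega raised to a CNF ordinal is a single CNF term: Result = omega^(omega^7*9)

omega^(omega^7*9)


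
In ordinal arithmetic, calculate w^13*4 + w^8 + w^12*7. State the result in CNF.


Ordinal addition (w^13*4 + w^8) + w^12*7:
alpha's leading term has exponent 13 > beta's exponent 12, so it survives.
alpha's tail term has exponent 8 < beta's exponent 12, so it is absorbed by beta.
In ordinal addition, any term followed by a strictly larger-exponent term is absorbed.
Result = w^13*4 + w^12*7

w^13*4 + w^12*7


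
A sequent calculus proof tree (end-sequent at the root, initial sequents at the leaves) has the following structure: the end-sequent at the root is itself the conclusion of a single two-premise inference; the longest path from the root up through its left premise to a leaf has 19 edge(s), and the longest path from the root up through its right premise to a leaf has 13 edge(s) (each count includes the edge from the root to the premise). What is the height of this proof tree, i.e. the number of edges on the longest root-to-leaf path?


Longest path through the left premise: 19 edges (measured from the branching sequent)
Longest path through the right premise: 13 edges
Height of the subtree rooted at the branching sequent: max(19, 13) = 19
The branching sequent is the root itself.
Total height = 19

19


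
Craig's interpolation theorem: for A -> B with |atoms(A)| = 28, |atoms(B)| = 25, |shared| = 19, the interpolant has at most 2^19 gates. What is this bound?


Shared atoms = 19
Craig interpolant size bound = 2^19
= 524288

524288


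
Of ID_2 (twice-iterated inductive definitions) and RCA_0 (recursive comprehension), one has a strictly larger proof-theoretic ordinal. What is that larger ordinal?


Proof-theoretic ordinal of ID_2 (twice-iterated inductive definitions): psi_0(epsilon_{Omega_2+1})
Proof-theoretic ordinal of RCA_0 (recursive comprehension): omega^omega
Comparing: omega^omega < psi_0(epsilon_{Omega_2+1}).
The larger ordinal is psi_0(epsilon_{Omega_2+1}) (from ID_2 (twice-iterated inductive definitions)).

psi_0(epsilon_{Omega_2+1})


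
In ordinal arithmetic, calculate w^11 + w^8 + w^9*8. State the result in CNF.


Ordinal addition (w^11 + w^8) + w^9*8:
alpha's leading term has exponent 11 > beta's exponent 9, so it survives.
alpha's tail term has exponent 8 < beta's exponent 9, so it is absorbed by beta.
In ordinal addition, any term followed by a strictly larger-exponent term is absorbed.
Result = w^11 + w^9*8

w^11 + w^9*8


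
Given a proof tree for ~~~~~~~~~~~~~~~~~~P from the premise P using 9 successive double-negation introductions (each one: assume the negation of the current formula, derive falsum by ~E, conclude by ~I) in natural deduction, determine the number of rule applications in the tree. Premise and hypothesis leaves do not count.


Each double-negation introduction (from C infer ~~C) uses 2 inference nodes: one ~E (C and ~C give falsum) and one ~I (discharge ~C).
9 double negations = 9 * 2 = 18 inference nodes.

18


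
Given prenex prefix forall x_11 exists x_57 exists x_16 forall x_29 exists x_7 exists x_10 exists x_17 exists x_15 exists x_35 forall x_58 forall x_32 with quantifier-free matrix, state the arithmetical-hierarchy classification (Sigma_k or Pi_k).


Leading quantifier is forall, so the class is Pi.
Number of quantifier blocks = alternations + 1 = 4 + 1 = 5.
Classification: Pi_5

Pi_5


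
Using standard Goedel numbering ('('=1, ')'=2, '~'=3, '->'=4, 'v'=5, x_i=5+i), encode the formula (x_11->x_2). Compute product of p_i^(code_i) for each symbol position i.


Formula: (x_11->x_2)
Symbol codes: [1, 16, 4, 7, 2]
Primes: [2, 3, 5, 7, 11]
p_1^1 = 2^1 = 2
p_2^16 = 3^16 = 43046721
p_3^4 = 5^4 = 625
p_4^7 = 7^7 = 823543
p_5^2 = 11^2 = 121
Product = 5361937395066078750

5361937395066078750


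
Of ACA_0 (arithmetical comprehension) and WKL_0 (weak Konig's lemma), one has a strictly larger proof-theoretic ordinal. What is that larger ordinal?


Proof-theoretic ordinal of ACA_0 (arithmetical comprehension): epsilon_0
Proof-theoretic ordinal of WKL_0 (weak Konig's lemma): omega^omega
Comparing: omega^omega < epsilon_0.
The larger ordinal is epsilon_0 (from ACA_0 (arithmetical comprehension)).

epsilon_0


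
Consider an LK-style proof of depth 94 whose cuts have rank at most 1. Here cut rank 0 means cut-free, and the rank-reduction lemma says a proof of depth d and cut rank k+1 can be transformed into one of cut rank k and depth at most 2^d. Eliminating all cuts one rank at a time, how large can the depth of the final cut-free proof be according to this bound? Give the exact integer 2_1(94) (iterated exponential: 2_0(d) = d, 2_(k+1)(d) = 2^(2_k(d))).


Each rank reduction sends depth d to at most 2^d; cut rank r needs r reductions.
2_0(94) = 94
2_1(94) = 2^94 = 19807040628566084398385987584
Cut-free depth bound = 19807040628566084398385987584

19807040628566084398385987584


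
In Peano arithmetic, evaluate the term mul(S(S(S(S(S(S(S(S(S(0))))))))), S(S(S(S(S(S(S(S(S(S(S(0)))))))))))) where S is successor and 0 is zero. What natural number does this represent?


mul(S^9(0), S^11(0)):
S^9(0) = 9
S^11(0) = 11
9 * 11 = 99

99


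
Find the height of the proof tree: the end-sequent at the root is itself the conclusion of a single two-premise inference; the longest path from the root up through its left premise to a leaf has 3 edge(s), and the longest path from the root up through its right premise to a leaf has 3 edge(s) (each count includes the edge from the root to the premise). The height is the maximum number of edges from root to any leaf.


Longest path through the left premise: 3 edges (measured from the branching sequent)
Longest path through the right premise: 3 edges
Height of the subtree rooted at the branching sequent: max(3, 3) = 3
The branching sequent is the root itself.
Total height = 3

3


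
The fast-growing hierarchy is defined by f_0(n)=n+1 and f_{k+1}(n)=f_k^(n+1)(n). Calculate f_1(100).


f_1(100) = f_0^101(100)
f_0 adds 1 each time, applied 101 times.
f_1(100) = 100 + 101 = 201

201


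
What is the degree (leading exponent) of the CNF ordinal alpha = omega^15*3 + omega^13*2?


CNF: omega^15*3 + omega^13*2
The leading term is omega^15*3, which has exponent 15.

15


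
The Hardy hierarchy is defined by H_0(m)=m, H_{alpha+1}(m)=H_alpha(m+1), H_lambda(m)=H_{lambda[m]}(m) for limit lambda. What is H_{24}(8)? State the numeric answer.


H_24(8):
For finite ordinals k, H_k(n) = n + k (each successor step adds 1).
H_24(8) = 8 + 24 = 32

32


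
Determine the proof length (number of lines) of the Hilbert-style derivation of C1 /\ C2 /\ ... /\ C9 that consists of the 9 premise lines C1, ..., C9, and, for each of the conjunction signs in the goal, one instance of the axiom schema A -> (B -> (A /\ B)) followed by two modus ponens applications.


Conjoining 9 premises:
- 9 premise lines
- the goal has 8 conjunction signs; each costs 1 axiom instance + 2 MP = 3 lines: 3 * 8 = 24
Total = 9 + 24 = 33 lines.

33


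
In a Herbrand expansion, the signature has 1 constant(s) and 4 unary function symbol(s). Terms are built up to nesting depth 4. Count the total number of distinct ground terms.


Herbrand terms by depth:
Depth 0: 1 constants
Depth 1: 4 new terms (running total: 5)
Depth 2: 16 new terms (running total: 21)
Depth 3: 64 new terms (running total: 85)
Depth 4: 256 new terms (running total: 341)
Total distinct ground terms = 341

341


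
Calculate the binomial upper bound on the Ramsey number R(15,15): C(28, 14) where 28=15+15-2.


R(15,15) <= C(15+15-2, 15-1) = C(28, 14)
C(28, 14) = 28! / (14! * 14!)
= 40116600

40116600


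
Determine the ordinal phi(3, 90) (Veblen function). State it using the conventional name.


phi(3, 90):
phi(3, beta) = eta_beta (the beta-th eta number, fixed point of zeta).
phi(3, 90) = eta_90

eta_90


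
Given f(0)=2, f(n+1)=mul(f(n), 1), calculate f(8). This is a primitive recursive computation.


f(0) = 2
f(1) = mul(f(0), 1) = mul(2, 1) = 2
f(2) = mul(f(1), 1) = mul(2, 1) = 2
f(3) = mul(f(2), 1) = mul(2, 1) = 2
f(4) = mul(f(3), 1) = mul(2, 1) = 2
f(5) = mul(f(4), 1) = mul(2, 1) = 2
f(6) = mul(f(5), 1) = mul(2, 1) = 2
f(7) = mul(f(6), 1) = mul(2, 1) = 2
f(8) = mul(f(7), 1) = mul(2, 1) = 2


2


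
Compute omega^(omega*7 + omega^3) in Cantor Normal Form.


omega^(omega*7 + omega^3):
In ordinal addition a term is absorbed by a following term of strictly larger exponent: 1 < 3, so omega*7 + omega^3 = omega^3.
omega raised to a CNF ordinal is a single CNF term: Result = omega^(omega^3)

omega^(omega^3)


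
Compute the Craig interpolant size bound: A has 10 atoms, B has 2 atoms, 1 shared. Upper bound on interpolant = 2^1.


Shared atoms = 1
Craig interpolant size bound = 2^1
= 2

2


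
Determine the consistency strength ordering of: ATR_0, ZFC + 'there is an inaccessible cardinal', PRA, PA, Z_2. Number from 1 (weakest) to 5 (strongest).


Ordering by consistency strength:
1. PRA
2. PA
3. ATR_0
4. Z_2
5. ZFC + 'there is an inaccessible cardinal'


ATR_0=3, ZFC + 'there is an inaccessible cardinal'=5, PRA=1, PA=2, Z_2=4


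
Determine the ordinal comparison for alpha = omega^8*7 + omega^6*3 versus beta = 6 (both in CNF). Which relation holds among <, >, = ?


Compare term by term from highest exponent:
alpha = omega^8*7 + omega^6*3
beta = 6
Term 1: alpha has omega^8*7, beta has omega^0*6
Term 2: alpha has omega^6*3, beta has omega^0*0
Result: alpha > beta

alpha > beta


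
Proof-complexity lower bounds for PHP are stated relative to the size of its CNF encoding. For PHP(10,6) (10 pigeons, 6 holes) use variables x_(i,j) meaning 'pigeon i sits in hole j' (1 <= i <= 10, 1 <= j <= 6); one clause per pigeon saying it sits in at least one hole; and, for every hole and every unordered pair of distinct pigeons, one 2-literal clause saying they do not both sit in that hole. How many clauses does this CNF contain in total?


PHP(10,6): 10 pigeons, 6 holes, 10*6 = 60 variables.
- pigeon clauses: one per pigeon -> 10 clauses
- hole clauses: 6 holes * C(10,2) = 6 * 45 -> 270 clauses
Total clauses = 10 + 270 = 280

280


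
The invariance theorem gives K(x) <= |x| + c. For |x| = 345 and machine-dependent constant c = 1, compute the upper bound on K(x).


K(x) <= |x| + c = 345 + 1 = 346

346


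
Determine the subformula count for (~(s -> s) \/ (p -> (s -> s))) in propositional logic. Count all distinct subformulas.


Formula: (~(s -> s) \/ (p -> (s -> s)))
Subformulas found:
  1. s
  2. p
  3. (s -> s)
  4. ~(s -> s)
  5. (p -> (s -> s))
  6. (~(s -> s) \/ (p -> (s -> s)))
Total distinct subformulas = 6

6


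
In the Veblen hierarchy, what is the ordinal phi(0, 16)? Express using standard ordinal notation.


phi(0, 16):
phi(0, beta) = omega^beta by definition.
phi(0, 16) = omega^16

omega^16


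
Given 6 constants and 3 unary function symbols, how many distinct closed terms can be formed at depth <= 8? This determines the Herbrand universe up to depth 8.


Herbrand terms by depth:
Depth 0: 6 constants
Depth 1: 18 new terms (running total: 24)
Depth 2: 54 new terms (running total: 78)
Depth 3: 162 new terms (running total: 240)
Depth 4: 486 new terms (running total: 726)
Depth 5: 1458 new terms (running total: 2184)
Depth 6: 4374 new terms (running total: 6558)
Depth 7: 13122 new terms (running total: 19680)
Depth 8: 39366 new terms (running total: 59046)
Total distinct ground terms = 59046

59046


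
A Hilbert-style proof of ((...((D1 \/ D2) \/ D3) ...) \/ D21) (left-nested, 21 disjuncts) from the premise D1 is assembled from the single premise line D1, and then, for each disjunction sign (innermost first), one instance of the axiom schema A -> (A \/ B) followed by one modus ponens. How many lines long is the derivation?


Building the left-nested 21-ary disjunction from D1:
- 1 premise line (D1)
- 21 disjuncts means 20 disjunction signs; each needs 1 axiom instance + 1 MP = 2 lines: 2 * 20 = 40
Total = 1 + 40 = 41 lines.

41


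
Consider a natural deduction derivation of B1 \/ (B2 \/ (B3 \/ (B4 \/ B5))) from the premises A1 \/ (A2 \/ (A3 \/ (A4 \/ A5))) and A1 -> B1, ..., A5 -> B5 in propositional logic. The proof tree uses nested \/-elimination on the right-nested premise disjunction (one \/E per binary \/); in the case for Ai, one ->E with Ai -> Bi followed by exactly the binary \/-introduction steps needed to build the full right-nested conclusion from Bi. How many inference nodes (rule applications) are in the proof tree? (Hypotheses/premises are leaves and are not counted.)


Constructive dilemma with 5 branches, all disjunctions right-nested:
- \/E: the premise has 4 binary \/, each eliminated once: 4 nodes.
- ->E: one per case (Ai with Ai -> Bi gives Bi): 5 nodes.
- \/I: in case i < n, Bi needs 1 step to form Bi \/ (B(i+1) \/ ...) and then i-1 steps to prepend B(i-1), ..., B1, i.e. i steps; in case i = n, B5 needs 4 prepend steps.
  \/I total = (1 + 2 + ... + 4) + 4 = 10 + 4 = 14 nodes.
Total = 4 + 5 + 14 = 23

23
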